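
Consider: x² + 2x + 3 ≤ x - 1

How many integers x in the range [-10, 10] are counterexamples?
Counterexamples in [-10, 10]: {-10, -9, -8, -7, -6, -5, -4, -3, -2, -1, 0, 1, 2, 3, 4, 5, 6, 7, 8, 9, 10}.

Counting them gives 21 values.

Answer: 21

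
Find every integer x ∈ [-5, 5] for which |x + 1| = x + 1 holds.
Holds for: {-1, 0, 1, 2, 3, 4, 5}
Fails for: {-5, -4, -3, -2}

Answer: {-1, 0, 1, 2, 3, 4, 5}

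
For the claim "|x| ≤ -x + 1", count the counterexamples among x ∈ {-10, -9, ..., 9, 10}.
Counterexamples in [-10, 10]: {1, 2, 3, 4, 5, 6, 7, 8, 9, 10}.

Counting them gives 10 values.

Answer: 10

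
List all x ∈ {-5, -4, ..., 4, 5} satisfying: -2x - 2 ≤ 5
Holds for: {-3, -2, -1, 0, 1, 2, 3, 4, 5}
Fails for: {-5, -4}

Answer: {-3, -2, -1, 0, 1, 2, 3, 4, 5}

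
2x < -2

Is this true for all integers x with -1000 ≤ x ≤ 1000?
The claim fails at x = 0:
x = 0: LHS = 2·0 = 0; 0 < -2 — FAILS

Because a single integer refutes it, the statement is false.

Answer: False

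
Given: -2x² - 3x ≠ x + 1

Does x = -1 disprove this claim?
Substitute x = -1 into the relation:
x = -1: LHS = -2·(-1)² - 3·(-1) = 1, RHS = (-1) + 1 = 0; 1 ≠ 0 — holds

The relation holds at x = -1, so it is not a counterexample.

Answer: No, x = -1 is not a counterexample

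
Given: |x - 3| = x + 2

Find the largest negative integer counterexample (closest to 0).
Testing negative integers from -1 downward:
x = -1: LHS = |(-1) - 3| = |-4| = 4, RHS = (-1) + 2 = 1; 4 = 1 — FAILS  ← closest negative counterexample to 0

Answer: x = -1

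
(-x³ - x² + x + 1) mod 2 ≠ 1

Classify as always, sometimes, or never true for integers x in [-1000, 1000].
Holds at x = 1: LHS = (-1³ - 1² + 1 + 1) mod 2 = 0 mod 2 = 0; 0 ≠ 1 — holds
Fails at x = 0: LHS = (-0³ - 0² + 0 + 1) mod 2 = 1 mod 2 = 1; 1 ≠ 1 — FAILS
It is satisfied by some integers in the range but not all.

Answer: Sometimes true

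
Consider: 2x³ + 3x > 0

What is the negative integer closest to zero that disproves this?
Testing negative integers from -1 downward:
x = -1: LHS = 2·(-1)³ + 3·(-1) = -5; -5 > 0 — FAILS  ← closest negative counterexample to 0

Answer: x = -1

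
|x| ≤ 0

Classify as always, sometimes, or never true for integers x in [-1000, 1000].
Holds at x = 0: LHS = |0| = 0; 0 ≤ 0 — holds
Fails at x = 1: LHS = |1| = 1; 1 ≤ 0 — FAILS
It is satisfied by some integers in the range but not all.

Answer: Sometimes true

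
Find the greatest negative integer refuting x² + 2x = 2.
Testing negative integers from -1 downward:
x = -1: LHS = (-1)² + 2·(-1) = -1; -1 = 2 — FAILS  ← closest negative counterexample to 0

Answer: x = -1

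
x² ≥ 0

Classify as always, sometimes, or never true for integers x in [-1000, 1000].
Over all integers in [-1000, 1000], LHS − RHS is smallest at x = 0, where it equals 0:
x = 0: LHS = 0² = 0; 0 ≥ 0 — holds
At the ends of the range:
x = -1000: LHS = (-1000)² = 1000000; 1000000 ≥ 0 — holds
x = 1000: LHS = 1000² = 1000000; 1000000 ≥ 0 — holds
Hence LHS − RHS is never negative, i.e. LHS ≥ RHS throughout, so the relation holds for every integer in [-1000, 1000].

No counterexample exists.

Answer: Always true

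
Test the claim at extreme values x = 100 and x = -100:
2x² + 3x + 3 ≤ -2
x = 100: LHS = 2·100² + 3·100 + 3 = 20303; 20303 ≤ -2 — FAILS
x = -100: LHS = 2·(-100)² + 3·(-100) + 3 = 19703; 19703 ≤ -2 — FAILS

Answer: No, fails for both x = 100 and x = -100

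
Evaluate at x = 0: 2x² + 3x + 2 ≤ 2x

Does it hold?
x = 0: LHS = 2·0² + 3·0 + 2 = 2, RHS = 2·0 = 0; 2 ≤ 0 — FAILS

The relation fails at x = 0, so x = 0 is a counterexample.

Answer: No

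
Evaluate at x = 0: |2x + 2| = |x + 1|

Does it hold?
x = 0: LHS = |2·0 + 2| = |2| = 2, RHS = |0 + 1| = |1| = 1; 2 = 1 — FAILS

The relation fails at x = 0, so x = 0 is a counterexample.

Answer: No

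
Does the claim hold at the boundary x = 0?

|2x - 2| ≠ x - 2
x = 0: LHS = |2·0 - 2| = |-2| = 2, RHS = 0 - 2 = -2; 2 ≠ -2 — holds

The relation is satisfied at x = 0.

Answer: Yes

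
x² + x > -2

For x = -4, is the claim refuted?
Substitute x = -4 into the relation:
x = -4: LHS = (-4)² + (-4) = 12; 12 > -2 — holds

The relation holds at x = -4, so it is not a counterexample.

Answer: No, x = -4 is not a counterexample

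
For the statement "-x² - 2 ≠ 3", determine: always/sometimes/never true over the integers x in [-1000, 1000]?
Over all integers in [-1000, 1000], LHS − RHS is always negative; it is closest to 0 at x = 0, where it equals -5:
x = 0: LHS = -0² - 2 = -2; -2 ≠ 3 — holds
At the ends of the range:
x = -1000: LHS = -(-1000)² - 2 = -1000002; -1000002 ≠ 3 — holds
x = 1000: LHS = -1000² - 2 = -1000002; -1000002 ≠ 3 — holds
Hence LHS − RHS is never 0, i.e. the two sides are never equal, so the relation holds for every integer in [-1000, 1000].

No counterexample exists.

Answer: Always true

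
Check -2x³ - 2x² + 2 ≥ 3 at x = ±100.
x = 100: LHS = -2·100³ - 2·100² + 2 = -2019998; -2019998 ≥ 3 — FAILS
x = -100: LHS = -2·(-100)³ - 2·(-100)² + 2 = 1980002; 1980002 ≥ 3 — holds

Answer: Partially: fails for x = 100, holds for x = -100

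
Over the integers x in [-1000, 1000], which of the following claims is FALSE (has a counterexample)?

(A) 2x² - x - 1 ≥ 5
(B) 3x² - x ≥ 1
(A) x = 0: LHS = 2·0² - 0 - 1 = -1; -1 ≥ 5 — FAILS
(B) x = 0: LHS = 3·0² - 0 = 0; 0 ≥ 1 — FAILS

Answer: Both A and B are false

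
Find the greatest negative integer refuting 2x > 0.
Testing negative integers from -1 downward:
x = -1: LHS = 2·(-1) = -2; -2 > 0 — FAILS  ← closest negative counterexample to 0

Answer: x = -1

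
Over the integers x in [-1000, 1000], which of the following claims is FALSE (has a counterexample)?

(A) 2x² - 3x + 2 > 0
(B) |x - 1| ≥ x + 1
(A) Over all integers in [-1000, 1000], LHS − RHS is smallest at x = 1, where it equals 1:
x = 1: LHS = 2·1² - 3·1 + 2 = 1; 1 > 0 — holds
At the ends of the range:
x = -1000: LHS = 2·(-1000)² - 3·(-1000) + 2 = 2003002; 2003002 > 0 — holds
x = 1000: LHS = 2·1000² - 3·1000 + 2 = 1997002; 1997002 > 0 — holds
Hence LHS − RHS is never zero or negative, i.e. LHS > RHS throughout, so the relation holds for every integer in [-1000, 1000].

(B) x = 1: LHS = |1 - 1| = |0| = 0, RHS = 1 + 1 = 2; 0 ≥ 2 — FAILS

Only (B) has a counterexample.

Answer: B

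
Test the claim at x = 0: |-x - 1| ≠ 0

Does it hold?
x = 0: LHS = |-0 - 1| = |-1| = 1; 1 ≠ 0 — holds

The relation is satisfied at x = 0.

Answer: Yes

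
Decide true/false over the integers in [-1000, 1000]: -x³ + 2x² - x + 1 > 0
The claim fails at x = 2:
x = 2: LHS = -2³ + 2·2² - 2 + 1 = -1; -1 > 0 — FAILS

Because a single integer refutes it, the statement is false.

Answer: False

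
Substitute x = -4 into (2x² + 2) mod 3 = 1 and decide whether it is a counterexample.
Substitute x = -4 into the relation:
x = -4: LHS = (2·(-4)² + 2) mod 3 = 34 mod 3 = 1; 1 = 1 — holds

The claim holds here, so x = -4 is not a counterexample. (A counterexample exists elsewhere, e.g. x = 0.)

Answer: No, x = -4 is not a counterexample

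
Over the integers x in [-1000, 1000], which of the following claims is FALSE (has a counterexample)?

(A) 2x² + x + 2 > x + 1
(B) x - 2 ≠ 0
(A) Over all integers in [-1000, 1000], LHS − RHS is smallest at x = 0, where it equals 1:
x = 0: LHS = 2·0² + 0 + 2 = 2, RHS = 0 + 1 = 1; 2 > 1 — holds
At the ends of the range:
x = -1000: LHS = 2·(-1000)² + (-1000) + 2 = 1999002, RHS = (-1000) + 1 = -999; 1999002 > -999 — holds
x = 1000: LHS = 2·1000² + 1000 + 2 = 2001002, RHS = 1000 + 1 = 1001; 2001002 > 1001 — holds
Hence LHS − RHS is never zero or negative, i.e. LHS > RHS throughout, so the relation holds for every integer in [-1000, 1000].

(B) x = 2: LHS = 2 - 2 = 0; 0 ≠ 0 — FAILS

Only (B) has a counterexample.

Answer: B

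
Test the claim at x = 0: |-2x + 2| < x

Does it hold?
x = 0: LHS = |-2·0 + 2| = |2| = 2; 2 < 0 — FAILS

The relation fails at x = 0, so x = 0 is a counterexample.

Answer: No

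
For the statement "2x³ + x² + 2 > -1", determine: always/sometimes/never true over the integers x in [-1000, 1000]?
Holds at x = 0: LHS = 2·0³ + 0² + 2 = 2; 2 > -1 — holds
Fails at x = -2: LHS = 2·(-2)³ + (-2)² + 2 = -10; -10 > -1 — FAILS
It is satisfied by some integers in the range but not all.

Answer: Sometimes true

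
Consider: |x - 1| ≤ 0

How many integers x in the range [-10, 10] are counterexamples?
Counterexamples in [-10, 10]: {-10, -9, -8, -7, -6, -5, -4, -3, -2, -1, 0, 2, 3, 4, 5, 6, 7, 8, 9, 10}.

Counting them gives 20 values.

Answer: 20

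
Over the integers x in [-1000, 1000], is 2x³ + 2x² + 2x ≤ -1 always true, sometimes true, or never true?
Holds at x = -1: LHS = 2·(-1)³ + 2·(-1)² + 2·(-1) = -2; -2 ≤ -1 — holds
Fails at x = 0: LHS = 2·0³ + 2·0² + 2·0 = 0; 0 ≤ -1 — FAILS
It is satisfied by some integers in the range but not all.

Answer: Sometimes true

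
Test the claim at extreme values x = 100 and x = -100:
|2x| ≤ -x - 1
x = 100: LHS = |2·100| = |200| = 200, RHS = -100 - 1 = -101; 200 ≤ -101 — FAILS
x = -100: LHS = |2·(-100)| = |-200| = 200, RHS = -(-100) - 1 = 99; 200 ≤ 99 — FAILS

Answer: No, fails for both x = 100 and x = -100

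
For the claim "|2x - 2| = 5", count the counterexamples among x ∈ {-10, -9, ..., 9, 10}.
Counterexamples in [-10, 10]: {-10, -9, -8, -7, -6, -5, -4, -3, -2, -1, 0, 1, 2, 3, 4, 5, 6, 7, 8, 9, 10}.

Counting them gives 21 values.

Answer: 21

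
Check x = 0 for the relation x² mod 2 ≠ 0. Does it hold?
x = 0: LHS = (0²) mod 2 = 0 mod 2 = 0; 0 ≠ 0 — FAILS

The relation fails at x = 0, so x = 0 is a counterexample.

Answer: No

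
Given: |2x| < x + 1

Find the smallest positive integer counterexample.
Testing positive integers:
x = 1: LHS = |2·1| = |2| = 2, RHS = 1 + 1 = 2; 2 < 2 — FAILS  ← smallest positive counterexample

Answer: x = 1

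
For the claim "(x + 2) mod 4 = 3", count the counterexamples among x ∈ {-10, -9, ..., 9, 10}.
Counterexamples in [-10, 10]: {-10, -9, -8, -6, -5, -4, -2, -1, 0, 2, 3, 4, 6, 7, 8, 10}.

Counting them gives 16 values.

Answer: 16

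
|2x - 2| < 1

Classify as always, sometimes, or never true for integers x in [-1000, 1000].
Holds at x = 1: LHS = |2·1 - 2| = |0| = 0; 0 < 1 — holds
Fails at x = 0: LHS = |2·0 - 2| = |-2| = 2; 2 < 1 — FAILS
It is satisfied by some integers in the range but not all.

Answer: Sometimes true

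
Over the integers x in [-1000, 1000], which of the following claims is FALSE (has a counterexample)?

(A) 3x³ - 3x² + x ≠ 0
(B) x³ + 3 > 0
(A) x = 0: LHS = 3·0³ - 3·0² + 0 = 0; 0 ≠ 0 — FAILS
(B) x = -2: LHS = (-2)³ + 3 = -5; -5 > 0 — FAILS

Answer: Both A and B are false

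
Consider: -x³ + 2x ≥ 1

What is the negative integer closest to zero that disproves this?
Testing negative integers from -1 downward:
x = -1: LHS = -(-1)³ + 2·(-1) = -1; -1 ≥ 1 — FAILS  ← closest negative counterexample to 0

Answer: x = -1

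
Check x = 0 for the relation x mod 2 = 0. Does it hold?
x = 0: LHS = 0 mod 2 = 0; 0 = 0 — holds

The relation is satisfied at x = 0.

Answer: Yes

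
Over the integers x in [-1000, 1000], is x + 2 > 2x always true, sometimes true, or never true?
Holds at x = 0: LHS = 0 + 2 = 2, RHS = 2·0 = 0; 2 > 0 — holds
Fails at x = 2: LHS = 2 + 2 = 4, RHS = 2·2 = 4; 4 > 4 — FAILS
It is satisfied by some integers in the range but not all.

Answer: Sometimes true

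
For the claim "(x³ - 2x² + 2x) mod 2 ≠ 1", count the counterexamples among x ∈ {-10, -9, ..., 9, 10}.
Counterexamples in [-10, 10]: {-9, -7, -5, -3, -1, 1, 3, 5, 7, 9}.

Counting them gives 10 values.

Answer: 10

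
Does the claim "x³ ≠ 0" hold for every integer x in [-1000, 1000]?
The claim fails at x = 0:
x = 0: LHS = 0³ = 0; 0 ≠ 0 — FAILS

Because a single integer refutes it, the statement is false.

Answer: False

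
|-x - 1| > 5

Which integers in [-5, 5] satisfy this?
Holds for: {5}
Fails for: {-5, -4, -3, -2, -1, 0, 1, 2, 3, 4}

Answer: {5}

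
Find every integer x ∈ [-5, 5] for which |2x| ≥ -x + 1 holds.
Holds for: {-5, -4, -3, -2, -1, 1, 2, 3, 4, 5}
Fails for: {0}

Answer: {-5, -4, -3, -2, -1, 1, 2, 3, 4, 5}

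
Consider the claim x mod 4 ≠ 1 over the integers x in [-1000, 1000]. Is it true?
The claim fails at x = 1:
x = 1: LHS = 1 mod 4 = 1; 1 ≠ 1 — FAILS

Because a single integer refutes it, the statement is false.

Answer: False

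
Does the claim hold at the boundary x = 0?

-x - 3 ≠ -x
x = 0: LHS = -0 - 3 = -3, RHS = -0 = 0; -3 ≠ 0 — holds

The relation is satisfied at x = 0.

Answer: Yes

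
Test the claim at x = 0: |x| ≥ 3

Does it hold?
x = 0: LHS = |0| = 0; 0 ≥ 3 — FAILS

The relation fails at x = 0, so x = 0 is a counterexample.

Answer: No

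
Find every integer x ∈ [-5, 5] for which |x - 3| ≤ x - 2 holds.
Holds for: {3, 4, 5}
Fails for: {-5, -4, -3, -2, -1, 0, 1, 2}

Answer: {3, 4, 5}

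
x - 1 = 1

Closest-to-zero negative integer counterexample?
Testing negative integers from -1 downward:
x = -1: LHS = (-1) - 1 = -2; -2 = 1 — FAILS  ← closest negative counterexample to 0

Answer: x = -1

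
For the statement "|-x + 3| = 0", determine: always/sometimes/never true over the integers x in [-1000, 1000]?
Holds at x = 3: LHS = |-3 + 3| = |0| = 0; 0 = 0 — holds
Fails at x = 0: LHS = |-0 + 3| = |3| = 3; 3 = 0 — FAILS
It is satisfied by some integers in the range but not all.

Answer: Sometimes true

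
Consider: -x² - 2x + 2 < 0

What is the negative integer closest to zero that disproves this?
Testing negative integers from -1 downward:
x = -1: LHS = -(-1)² - 2·(-1) + 2 = 3; 3 < 0 — FAILS  ← closest negative counterexample to 0

Answer: x = -1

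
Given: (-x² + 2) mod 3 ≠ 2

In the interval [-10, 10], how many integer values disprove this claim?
Counterexamples in [-10, 10]: {-9, -6, -3, 0, 3, 6, 9}.

Counting them gives 7 values.

Answer: 7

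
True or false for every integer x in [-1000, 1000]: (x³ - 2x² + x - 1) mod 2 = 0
The claim fails at x = 0:
x = 0: LHS = (0³ - 2·0² + 0 - 1) mod 2 = (-1) mod 2 = 1; 1 = 0 — FAILS

Because a single integer refutes it, the statement is false.

Answer: False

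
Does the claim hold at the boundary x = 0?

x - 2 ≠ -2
x = 0: LHS = 0 - 2 = -2; -2 ≠ -2 — FAILS

The relation fails at x = 0, so x = 0 is a counterexample.

Answer: No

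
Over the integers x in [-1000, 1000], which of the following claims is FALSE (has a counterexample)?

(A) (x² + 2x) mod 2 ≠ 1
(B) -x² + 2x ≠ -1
(A) x = 1: LHS = (1² + 2·1) mod 2 = 3 mod 2 = 1; 1 ≠ 1 — FAILS

(B) Track d = LHS − RHS over the integers in [-1000, 1000]. Equality would need d = 0, but d changes sign only between consecutive integers, jumping over 0:
x = -1: LHS = -(-1)² + 2·(-1) = -3; -3 ≠ -1 — holds  (d = -2)
x = 0: LHS = -0² + 2·0 = 0; 0 ≠ -1 — holds  (d = 1)
x = 2: LHS = -2² + 2·2 = 0; 0 ≠ -1 — holds  (d = 1)
x = 3: LHS = -3² + 2·3 = -3; -3 ≠ -1 — holds  (d = -2)
Away from these crossings d keeps a constant sign, and checking every integer in [-1000, 1000] confirms d ≠ 0 throughout. Hence the two sides are never equal, so the relation holds for every integer in [-1000, 1000].

Only (A) has a counterexample.

Answer: A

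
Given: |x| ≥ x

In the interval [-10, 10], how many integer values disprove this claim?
Over all integers in [-10, 10], LHS − RHS is smallest at x = 0, where it equals 0:
x = 0: LHS = |0| = 0; 0 ≥ 0 — holds
At the ends of the range:
x = -10: LHS = |-10| = 10; 10 ≥ -10 — holds
x = 10: LHS = |10| = 10; 10 ≥ 10 — holds
Hence LHS − RHS is never negative, i.e. LHS ≥ RHS throughout, so the relation holds for every integer in [-10, 10].

No counterexample appears in that range.

Answer: 0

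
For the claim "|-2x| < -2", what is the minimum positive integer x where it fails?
Testing positive integers:
x = 1: LHS = |-2·1| = |-2| = 2; 2 < -2 — FAILS  ← smallest positive counterexample

Answer: x = 1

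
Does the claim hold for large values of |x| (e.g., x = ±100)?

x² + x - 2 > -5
x = 100: LHS = 100² + 100 - 2 = 10098; 10098 > -5 — holds
x = -100: LHS = (-100)² + (-100) - 2 = 9898; 9898 > -5 — holds

Answer: Yes, holds for both x = 100 and x = -100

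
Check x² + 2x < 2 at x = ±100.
x = 100: LHS = 100² + 2·100 = 10200; 10200 < 2 — FAILS
x = -100: LHS = (-100)² + 2·(-100) = 9800; 9800 < 2 — FAILS

Answer: No, fails for both x = 100 and x = -100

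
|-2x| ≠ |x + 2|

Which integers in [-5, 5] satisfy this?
Holds for: {-5, -4, -3, -2, -1, 0, 1, 3, 4, 5}
Fails for: {2}

Answer: {-5, -4, -3, -2, -1, 0, 1, 3, 4, 5}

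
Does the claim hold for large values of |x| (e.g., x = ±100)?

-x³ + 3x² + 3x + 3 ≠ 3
x = 100: LHS = -100³ + 3·100² + 3·100 + 3 = -969697; -969697 ≠ 3 — holds
x = -100: LHS = -(-100)³ + 3·(-100)² + 3·(-100) + 3 = 1029703; 1029703 ≠ 3 — holds

Answer: Yes, holds for both x = 100 and x = -100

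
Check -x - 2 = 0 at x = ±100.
x = 100: LHS = -100 - 2 = -102; -102 = 0 — FAILS
x = -100: LHS = -(-100) - 2 = 98; 98 = 0 — FAILS

Answer: No, fails for both x = 100 and x = -100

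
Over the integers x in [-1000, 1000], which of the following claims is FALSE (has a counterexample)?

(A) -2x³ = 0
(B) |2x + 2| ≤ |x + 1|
(A) x = 1: LHS = -2·1³ = -2; -2 = 0 — FAILS
(B) x = 0: LHS = |2·0 + 2| = |2| = 2, RHS = |0 + 1| = |1| = 1; 2 ≤ 1 — FAILS

Answer: Both A and B are false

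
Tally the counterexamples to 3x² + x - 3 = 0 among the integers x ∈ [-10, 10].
Counterexamples in [-10, 10]: {-10, -9, -8, -7, -6, -5, -4, -3, -2, -1, 0, 1, 2, 3, 4, 5, 6, 7, 8, 9, 10}.

Counting them gives 21 values.

Answer: 21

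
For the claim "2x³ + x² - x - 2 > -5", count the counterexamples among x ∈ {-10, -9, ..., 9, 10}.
Counterexamples in [-10, 10]: {-10, -9, -8, -7, -6, -5, -4, -3, -2}.

Counting them gives 9 values.

Answer: 9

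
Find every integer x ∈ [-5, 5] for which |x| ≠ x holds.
Holds for: {-5, -4, -3, -2, -1}
Fails for: {0, 1, 2, 3, 4, 5}

Answer: {-5, -4, -3, -2, -1}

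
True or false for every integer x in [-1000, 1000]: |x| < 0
The claim fails at x = 0:
x = 0: LHS = |0| = 0; 0 < 0 — FAILS

Because a single integer refutes it, the statement is false.

Answer: False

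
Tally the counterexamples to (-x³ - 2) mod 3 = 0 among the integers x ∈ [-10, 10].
Counterexamples in [-10, 10]: {-10, -9, -7, -6, -4, -3, -1, 0, 2, 3, 5, 6, 8, 9}.

Counting them gives 14 values.

Answer: 14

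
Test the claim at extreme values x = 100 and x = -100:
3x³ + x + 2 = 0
x = 100: LHS = 3·100³ + 100 + 2 = 3000102; 3000102 = 0 — FAILS
x = -100: LHS = 3·(-100)³ + (-100) + 2 = -3000098; -3000098 = 0 — FAILS

Answer: No, fails for both x = 100 and x = -100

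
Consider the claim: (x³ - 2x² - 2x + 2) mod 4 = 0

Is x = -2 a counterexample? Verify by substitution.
Substitute x = -2 into the relation:
x = -2: LHS = ((-2)³ - 2·(-2)² - 2·(-2) + 2) mod 4 = (-10) mod 4 = 2; 2 = 0 — FAILS

Since the claim fails at x = -2, this value is a counterexample.

Answer: Yes, x = -2 is a counterexample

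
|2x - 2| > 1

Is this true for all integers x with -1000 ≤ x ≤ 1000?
The claim fails at x = 1:
x = 1: LHS = |2·1 - 2| = |0| = 0; 0 > 1 — FAILS

Because a single integer refutes it, the statement is false.

Answer: False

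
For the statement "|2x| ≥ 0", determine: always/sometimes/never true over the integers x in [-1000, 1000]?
An absolute value is never negative, so the left side is ≥ 0 for every x, while the right side is 0. Tightest case in [-1000, 1000] is x = 0:
x = 0: LHS = |2·0| = |0| = 0; 0 ≥ 0 — holds
Hence LHS − RHS is never negative, i.e. LHS ≥ RHS throughout, so the relation holds for every integer in [-1000, 1000].

No counterexample exists.

Answer: Always true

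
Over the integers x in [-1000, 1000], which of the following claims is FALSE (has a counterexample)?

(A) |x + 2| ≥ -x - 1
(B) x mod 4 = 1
(A) x = -2: LHS = |(-2) + 2| = |0| = 0, RHS = -(-2) - 1 = 1; 0 ≥ 1 — FAILS
(B) x = 0: LHS = 0 mod 4 = 0; 0 = 1 — FAILS

Answer: Both A and B are false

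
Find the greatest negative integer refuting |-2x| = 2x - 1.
Testing negative integers from -1 downward:
x = -1: LHS = |-2·(-1)| = |2| = 2, RHS = 2·(-1) - 1 = -3; 2 = -3 — FAILS  ← closest negative counterexample to 0

Answer: x = -1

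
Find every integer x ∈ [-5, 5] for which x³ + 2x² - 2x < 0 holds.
Holds for: {-5, -4, -3}
Fails for: {-2, -1, 0, 1, 2, 3, 4, 5}

Answer: {-5, -4, -3}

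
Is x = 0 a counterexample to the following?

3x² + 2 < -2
Substitute x = 0 into the relation:
x = 0: LHS = 3·0² + 2 = 2; 2 < -2 — FAILS

Since the claim fails at x = 0, this value is a counterexample.

Answer: Yes, x = 0 is a counterexample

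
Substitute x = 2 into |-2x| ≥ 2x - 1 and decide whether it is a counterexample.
Substitute x = 2 into the relation:
x = 2: LHS = |-2·2| = |-4| = 4, RHS = 2·2 - 1 = 3; 4 ≥ 3 — holds

The relation holds at x = 2, so it is not a counterexample.

Answer: No, x = 2 is not a counterexample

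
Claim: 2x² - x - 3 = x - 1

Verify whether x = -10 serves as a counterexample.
Substitute x = -10 into the relation:
x = -10: LHS = 2·(-10)² - (-10) - 3 = 207, RHS = (-10) - 1 = -11; 207 = -11 — FAILS

Since the claim fails at x = -10, this value is a counterexample.

Answer: Yes, x = -10 is a counterexample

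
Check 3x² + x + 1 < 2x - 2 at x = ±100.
x = 100: LHS = 3·100² + 100 + 1 = 30101, RHS = 2·100 - 2 = 198; 30101 < 198 — FAILS
x = -100: LHS = 3·(-100)² + (-100) + 1 = 29901, RHS = 2·(-100) - 2 = -202; 29901 < -202 — FAILS

Answer: No, fails for both x = 100 and x = -100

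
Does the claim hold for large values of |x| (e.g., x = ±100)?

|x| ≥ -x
x = 100: LHS = |100| = 100; 100 ≥ -100 — holds
x = -100: LHS = |-100| = 100, RHS = -(-100) = 100; 100 ≥ 100 — holds

Answer: Yes, holds for both x = 100 and x = -100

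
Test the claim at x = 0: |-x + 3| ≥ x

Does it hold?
x = 0: LHS = |-0 + 3| = |3| = 3; 3 ≥ 0 — holds

The relation is satisfied at x = 0.

Answer: Yes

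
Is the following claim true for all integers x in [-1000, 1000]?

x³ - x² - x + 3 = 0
The claim fails at x = 0:
x = 0: LHS = 0³ - 0² - 0 + 3 = 3; 3 = 0 — FAILS

Because a single integer refutes it, the statement is false.

Answer: False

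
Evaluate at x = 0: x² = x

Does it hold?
x = 0: LHS = 0² = 0; 0 = 0 — holds

The relation is satisfied at x = 0.

Answer: Yes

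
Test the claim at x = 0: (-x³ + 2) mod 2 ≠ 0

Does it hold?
x = 0: LHS = (-0³ + 2) mod 2 = 2 mod 2 = 0; 0 ≠ 0 — FAILS

The relation fails at x = 0, so x = 0 is a counterexample.

Answer: No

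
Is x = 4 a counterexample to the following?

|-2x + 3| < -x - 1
Substitute x = 4 into the relation:
x = 4: LHS = |-2·4 + 3| = |-5| = 5, RHS = -4 - 1 = -5; 5 < -5 — FAILS

Since the claim fails at x = 4, this value is a counterexample.

Answer: Yes, x = 4 is a counterexample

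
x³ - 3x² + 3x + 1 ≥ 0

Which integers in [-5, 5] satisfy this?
Holds for: {0, 1, 2, 3, 4, 5}
Fails for: {-5, -4, -3, -2, -1}

Answer: {0, 1, 2, 3, 4, 5}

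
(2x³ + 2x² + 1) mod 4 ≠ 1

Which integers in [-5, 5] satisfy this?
For a polynomial with integer coefficients, its value mod 4 depends only on x mod 4, so it suffices to check one representative of each residue class, x = 0, 1, 2, 3:
x = 0: LHS = (2·0³ + 2·0² + 1) mod 4 = 1 mod 4 = 1; 1 ≠ 1 — FAILS
x = 1: LHS = (2·1³ + 2·1² + 1) mod 4 = 5 mod 4 = 1; 1 ≠ 1 — FAILS
x = 2: LHS = (2·2³ + 2·2² + 1) mod 4 = 25 mod 4 = 1; 1 ≠ 1 — FAILS
x = 3: LHS = (2·3³ + 2·3² + 1) mod 4 = 73 mod 4 = 1; 1 ≠ 1 — FAILS
The relation fails in every residue class, so the claimed relation (≠) fails for every integer in [-5, 5].

Answer: None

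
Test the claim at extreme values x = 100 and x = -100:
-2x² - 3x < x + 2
x = 100: LHS = -2·100² - 3·100 = -20300, RHS = 100 + 2 = 102; -20300 < 102 — holds
x = -100: LHS = -2·(-100)² - 3·(-100) = -19700, RHS = (-100) + 2 = -98; -19700 < -98 — holds

Answer: Yes, holds for both x = 100 and x = -100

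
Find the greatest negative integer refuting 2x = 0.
Testing negative integers from -1 downward:
x = -1: LHS = 2·(-1) = -2; -2 = 0 — FAILS  ← closest negative counterexample to 0

Answer: x = -1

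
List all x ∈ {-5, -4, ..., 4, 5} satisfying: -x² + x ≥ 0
Holds for: {0, 1}
Fails for: {-5, -4, -3, -2, -1, 2, 3, 4, 5}

Answer: {0, 1}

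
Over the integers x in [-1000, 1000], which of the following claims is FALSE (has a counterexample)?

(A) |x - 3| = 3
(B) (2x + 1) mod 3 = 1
(A) x = 1: LHS = |1 - 3| = |-2| = 2; 2 = 3 — FAILS
(B) x = 1: LHS = (2·1 + 1) mod 3 = 3 mod 3 = 0; 0 = 1 — FAILS

Answer: Both A and B are false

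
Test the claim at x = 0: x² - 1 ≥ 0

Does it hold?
x = 0: LHS = 0² - 1 = -1; -1 ≥ 0 — FAILS

The relation fails at x = 0, so x = 0 is a counterexample.

Answer: No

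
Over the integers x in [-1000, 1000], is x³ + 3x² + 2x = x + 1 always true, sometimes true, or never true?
Holds at x = -1: LHS = (-1)³ + 3·(-1)² + 2·(-1) = 0, RHS = (-1) + 1 = 0; 0 = 0 — holds
Fails at x = 0: LHS = 0³ + 3·0² + 2·0 = 0, RHS = 0 + 1 = 1; 0 = 1 — FAILS
It is satisfied by some integers in the range but not all.

Answer: Sometimes true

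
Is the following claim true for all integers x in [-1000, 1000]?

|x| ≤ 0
The claim fails at x = 1:
x = 1: LHS = |1| = 1; 1 ≤ 0 — FAILS

Because a single integer refutes it, the statement is false.

Answer: False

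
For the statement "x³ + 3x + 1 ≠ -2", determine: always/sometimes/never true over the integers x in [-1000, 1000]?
Track d = LHS − RHS over the integers in [-1000, 1000]. Equality would need d = 0, but d changes sign only between consecutive integers, jumping over 0:
x = -1: LHS = (-1)³ + 3·(-1) + 1 = -3; -3 ≠ -2 — holds  (d = -1)
x = 0: LHS = 0³ + 3·0 + 1 = 1; 1 ≠ -2 — holds  (d = 3)
Away from these crossings d keeps a constant sign, and checking every integer in [-1000, 1000] confirms d ≠ 0 throughout. Hence the two sides are never equal, so the relation holds for every integer in [-1000, 1000].

No counterexample exists.

Answer: Always true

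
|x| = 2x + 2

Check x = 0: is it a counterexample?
Substitute x = 0 into the relation:
x = 0: LHS = |0| = 0, RHS = 2·0 + 2 = 2; 0 = 2 — FAILS

Since the claim fails at x = 0, this value is a counterexample.

Answer: Yes, x = 0 is a counterexample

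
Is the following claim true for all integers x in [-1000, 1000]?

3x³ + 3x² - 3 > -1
The claim fails at x = 0:
x = 0: LHS = 3·0³ + 3·0² - 3 = -3; -3 > -1 — FAILS

Because a single integer refutes it, the statement is false.

Answer: False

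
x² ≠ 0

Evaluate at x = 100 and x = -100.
x = 100: LHS = 100² = 10000; 10000 ≠ 0 — holds
x = -100: LHS = (-100)² = 10000; 10000 ≠ 0 — holds

Answer: Yes, holds for both x = 100 and x = -100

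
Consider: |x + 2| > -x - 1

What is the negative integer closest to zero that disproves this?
Testing negative integers from -1 downward:
x = -1: LHS = |(-1) + 2| = |1| = 1, RHS = -(-1) - 1 = 0; 1 > 0 — holds
x = -2: LHS = |(-2) + 2| = |0| = 0, RHS = -(-2) - 1 = 1; 0 > 1 — FAILS  ← closest negative counterexample to 0

Answer: x = -2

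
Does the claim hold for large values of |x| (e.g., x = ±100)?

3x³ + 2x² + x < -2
x = 100: LHS = 3·100³ + 2·100² + 100 = 3020100; 3020100 < -2 — FAILS
x = -100: LHS = 3·(-100)³ + 2·(-100)² + (-100) = -2980100; -2980100 < -2 — holds

Answer: Partially: fails for x = 100, holds for x = -100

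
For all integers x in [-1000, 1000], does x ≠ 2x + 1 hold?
The claim fails at x = -1:
x = -1: RHS = 2·(-1) + 1 = -1; -1 ≠ -1 — FAILS

Because a single integer refutes it, the statement is false.

Answer: False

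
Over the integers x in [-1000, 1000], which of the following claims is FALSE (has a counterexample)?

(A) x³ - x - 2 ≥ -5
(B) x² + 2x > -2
(A) x = -2: LHS = (-2)³ - (-2) - 2 = -8; -8 ≥ -5 — FAILS

(B) Over all integers in [-1000, 1000], LHS − RHS is smallest at x = -1, where it equals 1:
x = -1: LHS = (-1)² + 2·(-1) = -1; -1 > -2 — holds
At the ends of the range:
x = -1000: LHS = (-1000)² + 2·(-1000) = 998000; 998000 > -2 — holds
x = 1000: LHS = 1000² + 2·1000 = 1002000; 1002000 > -2 — holds
Hence LHS − RHS is never zero or negative, i.e. LHS > RHS throughout, so the relation holds for every integer in [-1000, 1000].

Only (A) has a counterexample.

Answer: A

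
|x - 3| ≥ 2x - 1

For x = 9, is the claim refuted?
Substitute x = 9 into the relation:
x = 9: LHS = |9 - 3| = |6| = 6, RHS = 2·9 - 1 = 17; 6 ≥ 17 — FAILS

Since the claim fails at x = 9, this value is a counterexample.

Answer: Yes, x = 9 is a counterexample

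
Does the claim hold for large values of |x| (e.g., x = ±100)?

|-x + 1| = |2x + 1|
x = 100: LHS = |-100 + 1| = |-99| = 99, RHS = |2·100 + 1| = |201| = 201; 99 = 201 — FAILS
x = -100: LHS = |-(-100) + 1| = |101| = 101, RHS = |2·(-100) + 1| = |-199| = 199; 101 = 199 — FAILS

Answer: No, fails for both x = 100 and x = -100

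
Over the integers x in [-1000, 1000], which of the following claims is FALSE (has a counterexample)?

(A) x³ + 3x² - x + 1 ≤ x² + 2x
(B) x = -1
(A) x = 0: LHS = 0³ + 3·0² - 0 + 1 = 1, RHS = 0² + 2·0 = 0; 1 ≤ 0 — FAILS
(B) x = 0: 0 = -1 — FAILS

Answer: Both A and B are false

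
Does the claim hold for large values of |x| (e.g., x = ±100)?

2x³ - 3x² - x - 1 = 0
x = 100: LHS = 2·100³ - 3·100² - 100 - 1 = 1969899; 1969899 = 0 — FAILS
x = -100: LHS = 2·(-100)³ - 3·(-100)² - (-100) - 1 = -2029901; -2029901 = 0 — FAILS

Answer: No, fails for both x = 100 and x = -100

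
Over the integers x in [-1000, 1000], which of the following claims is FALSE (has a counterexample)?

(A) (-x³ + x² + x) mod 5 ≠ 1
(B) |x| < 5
(A) x = 1: LHS = (-1³ + 1² + 1) mod 5 = 1 mod 5 = 1; 1 ≠ 1 — FAILS
(B) x = 5: LHS = |5| = 5; 5 < 5 — FAILS

Answer: Both A and B are false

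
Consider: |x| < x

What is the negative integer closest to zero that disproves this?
Testing negative integers from -1 downward:
x = -1: LHS = |-1| = 1; 1 < -1 — FAILS  ← closest negative counterexample to 0

Answer: x = -1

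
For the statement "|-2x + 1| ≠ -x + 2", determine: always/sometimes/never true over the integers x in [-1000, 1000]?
Holds at x = 0: LHS = |-2·0 + 1| = |1| = 1, RHS = -0 + 2 = 2; 1 ≠ 2 — holds
Fails at x = 1: LHS = |-2·1 + 1| = |-1| = 1, RHS = -1 + 2 = 1; 1 ≠ 1 — FAILS
It is satisfied by some integers in the range but not all.

Answer: Sometimes true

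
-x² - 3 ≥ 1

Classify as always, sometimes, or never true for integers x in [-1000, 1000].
Over all integers in [-1000, 1000], LHS − RHS is largest at x = 0, where it equals -4:
x = 0: LHS = -0² - 3 = -3; -3 ≥ 1 — FAILS
At the ends of the range:
x = -1000: LHS = -(-1000)² - 3 = -1000003; -1000003 ≥ 1 — FAILS
x = 1000: LHS = -1000² - 3 = -1000003; -1000003 ≥ 1 — FAILS
Hence LHS − RHS is never zero or positive, i.e. LHS < RHS throughout, so the claimed relation (≥) fails for every integer in [-1000, 1000].

No integer in the range satisfies it.

Answer: Never true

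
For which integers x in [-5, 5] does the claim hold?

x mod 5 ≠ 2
Holds for: {-5, -4, -2, -1, 0, 1, 3, 4, 5}
Fails for: {-3, 2}

Answer: {-5, -4, -2, -1, 0, 1, 3, 4, 5}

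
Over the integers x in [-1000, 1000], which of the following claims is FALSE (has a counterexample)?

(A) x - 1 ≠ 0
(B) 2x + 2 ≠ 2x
(A) x = 1: LHS = 1 - 1 = 0; 0 ≠ 0 — FAILS

(B) Over all integers in [-1000, 1000], LHS − RHS is always positive; it is smallest at x = 0, where it equals 2:
x = 0: LHS = 2·0 + 2 = 2, RHS = 2·0 = 0; 2 ≠ 0 — holds
At the ends of the range:
x = -1000: LHS = 2·(-1000) + 2 = -1998, RHS = 2·(-1000) = -2000; -1998 ≠ -2000 — holds
x = 1000: LHS = 2·1000 + 2 = 2002, RHS = 2·1000 = 2000; 2002 ≠ 2000 — holds
Hence LHS − RHS is never 0, i.e. the two sides are never equal, so the relation holds for every integer in [-1000, 1000].

Only (A) has a counterexample.

Answer: A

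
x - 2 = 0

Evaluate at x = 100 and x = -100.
x = 100: LHS = 100 - 2 = 98; 98 = 0 — FAILS
x = -100: LHS = (-100) - 2 = -102; -102 = 0 — FAILS

Answer: No, fails for both x = 100 and x = -100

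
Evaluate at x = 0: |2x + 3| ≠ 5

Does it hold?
x = 0: LHS = |2·0 + 3| = |3| = 3; 3 ≠ 5 — holds

The relation is satisfied at x = 0.

Answer: Yes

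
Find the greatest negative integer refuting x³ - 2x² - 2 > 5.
Testing negative integers from -1 downward:
x = -1: LHS = (-1)³ - 2·(-1)² - 2 = -5; -5 > 5 — FAILS  ← closest negative counterexample to 0

Answer: x = -1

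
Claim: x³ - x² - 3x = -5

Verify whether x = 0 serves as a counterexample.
Substitute x = 0 into the relation:
x = 0: LHS = 0³ - 0² - 3·0 = 0; 0 = -5 — FAILS

Since the claim fails at x = 0, this value is a counterexample.

Answer: Yes, x = 0 is a counterexample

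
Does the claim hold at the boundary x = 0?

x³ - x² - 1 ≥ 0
x = 0: LHS = 0³ - 0² - 1 = -1; -1 ≥ 0 — FAILS

The relation fails at x = 0, so x = 0 is a counterexample.

Answer: No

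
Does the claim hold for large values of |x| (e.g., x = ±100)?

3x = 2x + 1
x = 100: LHS = 3·100 = 300, RHS = 2·100 + 1 = 201; 300 = 201 — FAILS
x = -100: LHS = 3·(-100) = -300, RHS = 2·(-100) + 1 = -199; -300 = -199 — FAILS

Answer: No, fails for both x = 100 and x = -100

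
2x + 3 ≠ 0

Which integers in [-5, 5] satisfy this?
Track d = LHS − RHS over the integers in [-5, 5]. Equality would need d = 0, but d changes sign only between consecutive integers, jumping over 0:
x = -2: LHS = 2·(-2) + 3 = -1; -1 ≠ 0 — holds  (d = -1)
x = -1: LHS = 2·(-1) + 3 = 1; 1 ≠ 0 — holds  (d = 1)
Away from these crossings d keeps a constant sign, and checking every integer in [-5, 5] confirms d ≠ 0 throughout. Hence the two sides are never equal, so the relation holds for every integer in [-5, 5].

Answer: All integers in [-5, 5]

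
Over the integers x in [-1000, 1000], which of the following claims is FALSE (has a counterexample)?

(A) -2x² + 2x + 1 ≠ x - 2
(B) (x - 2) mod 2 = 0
(A) x = -1: LHS = -2·(-1)² + 2·(-1) + 1 = -3, RHS = (-1) - 2 = -3; -3 ≠ -3 — FAILS
(B) x = 1: LHS = (1 - 2) mod 2 = (-1) mod 2 = 1; 1 = 0 — FAILS

Answer: Both A and B are false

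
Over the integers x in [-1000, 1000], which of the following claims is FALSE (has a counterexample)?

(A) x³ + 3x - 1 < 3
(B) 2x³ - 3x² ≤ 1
(A) x = 1: LHS = 1³ + 3·1 - 1 = 3; 3 < 3 — FAILS
(B) x = 2: LHS = 2·2³ - 3·2² = 4; 4 ≤ 1 — FAILS

Answer: Both A and B are false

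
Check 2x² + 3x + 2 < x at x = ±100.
x = 100: LHS = 2·100² + 3·100 + 2 = 20302; 20302 < 100 — FAILS
x = -100: LHS = 2·(-100)² + 3·(-100) + 2 = 19702; 19702 < -100 — FAILS

Answer: No, fails for both x = 100 and x = -100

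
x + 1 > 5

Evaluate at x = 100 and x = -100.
x = 100: LHS = 100 + 1 = 101; 101 > 5 — holds
x = -100: LHS = (-100) + 1 = -99; -99 > 5 — FAILS

Answer: Partially: holds for x = 100, fails for x = -100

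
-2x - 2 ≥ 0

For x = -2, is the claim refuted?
Substitute x = -2 into the relation:
x = -2: LHS = -2·(-2) - 2 = 2; 2 ≥ 0 — holds

The claim holds here, so x = -2 is not a counterexample. (A counterexample exists elsewhere, e.g. x = 0.)

Answer: No, x = -2 is not a counterexample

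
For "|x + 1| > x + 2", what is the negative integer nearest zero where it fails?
Testing negative integers from -1 downward:
x = -1: LHS = |(-1) + 1| = |0| = 0, RHS = (-1) + 2 = 1; 0 > 1 — FAILS  ← closest negative counterexample to 0

Answer: x = -1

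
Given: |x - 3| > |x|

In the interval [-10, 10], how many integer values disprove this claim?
Counterexamples in [-10, 10]: {2, 3, 4, 5, 6, 7, 8, 9, 10}.

Counting them gives 9 values.

Answer: 9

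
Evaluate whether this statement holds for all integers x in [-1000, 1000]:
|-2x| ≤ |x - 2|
The claim fails at x = 1:
x = 1: LHS = |-2·1| = |-2| = 2, RHS = |1 - 2| = |-1| = 1; 2 ≤ 1 — FAILS

Because a single integer refutes it, the statement is false.

Answer: False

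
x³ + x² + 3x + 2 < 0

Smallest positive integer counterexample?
Testing positive integers:
x = 1: LHS = 1³ + 1² + 3·1 + 2 = 7; 7 < 0 — FAILS  ← smallest positive counterexample

Answer: x = 1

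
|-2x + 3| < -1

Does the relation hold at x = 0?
x = 0: LHS = |-2·0 + 3| = |3| = 3; 3 < -1 — FAILS

The relation fails at x = 0, so x = 0 is a counterexample.

Answer: No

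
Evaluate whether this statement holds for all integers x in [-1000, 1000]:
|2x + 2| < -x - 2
The claim fails at x = 0:
x = 0: LHS = |2·0 + 2| = |2| = 2, RHS = -0 - 2 = -2; 2 < -2 — FAILS

Because a single integer refutes it, the statement is false.

Answer: False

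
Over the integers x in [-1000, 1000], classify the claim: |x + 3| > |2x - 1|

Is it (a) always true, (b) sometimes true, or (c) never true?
Holds at x = 0: LHS = |0 + 3| = |3| = 3, RHS = |2·0 - 1| = |-1| = 1; 3 > 1 — holds
Fails at x = -1: LHS = |(-1) + 3| = |2| = 2, RHS = |2·(-1) - 1| = |-3| = 3; 2 > 3 — FAILS
It is satisfied by some integers in the range but not all.

Answer: Sometimes true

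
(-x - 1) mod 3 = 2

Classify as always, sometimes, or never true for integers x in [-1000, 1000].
Holds at x = 0: LHS = (-0 - 1) mod 3 = (-1) mod 3 = 2; 2 = 2 — holds
Fails at x = 1: LHS = (-1 - 1) mod 3 = (-2) mod 3 = 1; 1 = 2 — FAILS
It is satisfied by some integers in the range but not all.

Answer: Sometimes true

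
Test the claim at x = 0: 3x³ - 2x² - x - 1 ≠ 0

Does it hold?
x = 0: LHS = 3·0³ - 2·0² - 0 - 1 = -1; -1 ≠ 0 — holds

The relation is satisfied at x = 0.

Answer: Yes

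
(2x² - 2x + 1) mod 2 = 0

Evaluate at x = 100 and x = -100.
x = 100: LHS = (2·100² - 2·100 + 1) mod 2 = 19801 mod 2 = 1; 1 = 0 — FAILS
x = -100: LHS = (2·(-100)² - 2·(-100) + 1) mod 2 = 20201 mod 2 = 1; 1 = 0 — FAILS

Answer: No, fails for both x = 100 and x = -100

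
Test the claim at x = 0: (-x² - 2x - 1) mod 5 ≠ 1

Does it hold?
x = 0: LHS = (-0² - 2·0 - 1) mod 5 = (-1) mod 5 = 4; 4 ≠ 1 — holds

The relation is satisfied at x = 0.

Answer: Yes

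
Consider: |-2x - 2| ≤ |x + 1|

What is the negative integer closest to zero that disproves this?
Testing negative integers from -1 downward:
x = -1: LHS = |-2·(-1) - 2| = |0| = 0, RHS = |(-1) + 1| = |0| = 0; 0 ≤ 0 — holds
x = -2: LHS = |-2·(-2) - 2| = |2| = 2, RHS = |(-2) + 1| = |-1| = 1; 2 ≤ 1 — FAILS  ← closest negative counterexample to 0

Answer: x = -2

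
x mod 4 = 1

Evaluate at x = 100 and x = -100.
x = 100: LHS = 100 mod 4 = 0; 0 = 1 — FAILS
x = -100: LHS = (-100) mod 4 = 0; 0 = 1 — FAILS

Answer: No, fails for both x = 100 and x = -100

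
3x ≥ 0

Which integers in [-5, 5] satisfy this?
Holds for: {0, 1, 2, 3, 4, 5}
Fails for: {-5, -4, -3, -2, -1}

Answer: {0, 1, 2, 3, 4, 5}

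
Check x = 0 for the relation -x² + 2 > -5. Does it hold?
x = 0: LHS = -0² + 2 = 2; 2 > -5 — holds

The relation is satisfied at x = 0.

Answer: Yes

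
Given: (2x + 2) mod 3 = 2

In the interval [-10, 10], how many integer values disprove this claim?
Counterexamples in [-10, 10]: {-10, -8, -7, -5, -4, -2, -1, 1, 2, 4, 5, 7, 8, 10}.

Counting them gives 14 values.

Answer: 14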